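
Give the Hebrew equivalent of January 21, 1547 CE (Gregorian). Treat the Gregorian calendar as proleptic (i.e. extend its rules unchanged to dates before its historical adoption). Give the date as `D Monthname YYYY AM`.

20 Shevat 5307 AM

Julian Day Number of the source date = 2286110.
Converting JDN 2286110 to the Hebrew calendar gives 20 Shevat 5307 AM.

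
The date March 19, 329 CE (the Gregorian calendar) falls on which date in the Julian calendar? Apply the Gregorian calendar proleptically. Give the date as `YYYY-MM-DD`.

At this point the Julian calendar is 1 day behind the Gregorian.
19 March 329 Gregorian − 1 day → 18 March 329 Julian.

0329-03-18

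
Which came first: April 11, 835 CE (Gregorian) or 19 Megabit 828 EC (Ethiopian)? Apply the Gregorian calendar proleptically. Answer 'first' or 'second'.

first

The two dates have Julian Day Numbers 2026138 and 2026481 respectively.
Since 2026138 < 2026481, the first date comes first.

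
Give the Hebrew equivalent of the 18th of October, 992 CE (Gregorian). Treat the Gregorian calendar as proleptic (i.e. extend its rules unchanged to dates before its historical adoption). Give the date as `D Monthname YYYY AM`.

Both dates share Julian Day Number 2083672; in the Hebrew calendar that is 13 Cheshvan 4753 AM.

13 Cheshvan 4753 AM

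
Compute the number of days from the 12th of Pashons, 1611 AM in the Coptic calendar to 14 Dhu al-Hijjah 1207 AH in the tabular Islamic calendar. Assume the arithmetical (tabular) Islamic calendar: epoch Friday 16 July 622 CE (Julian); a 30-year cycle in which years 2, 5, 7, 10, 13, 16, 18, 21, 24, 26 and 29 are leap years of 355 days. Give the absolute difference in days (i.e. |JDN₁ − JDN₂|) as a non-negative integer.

37189

First date → JDN 2413333; second date → JDN 2376144.
The interval is |2413333 − 2376144| = 37189 days.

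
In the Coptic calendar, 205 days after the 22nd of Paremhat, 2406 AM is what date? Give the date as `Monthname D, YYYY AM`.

Paopi 12, 2407 AM

JDN of the 22nd of Paremhat, 2406 AM = 2703657.
2703657 + 205 = 2703862.
JDN 2703862 in the Coptic calendar is Paopi 12, 2407 AM.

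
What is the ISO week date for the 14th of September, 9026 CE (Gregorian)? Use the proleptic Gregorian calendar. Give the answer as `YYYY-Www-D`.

The weekday is Thursday (ISO weekday 4).
That Thursday belongs to ISO week 37 of ISO year 9026.

9026-W37-4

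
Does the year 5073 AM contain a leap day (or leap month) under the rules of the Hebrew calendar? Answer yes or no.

yes

Hebrew year 5073 is year 19 of its 19-year Metonic cycle; leap years are at positions 3, 6, 8, 11, 14, 17, 19, so it is a leap year (13 months).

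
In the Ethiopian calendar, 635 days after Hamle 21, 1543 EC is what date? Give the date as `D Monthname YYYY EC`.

15 Miyazya 1545 EC

The starting date is JDN 2287756; 2287756 + 635 = 2288391.
JDN 2288391 corresponds to 15 Miyazya 1545 EC.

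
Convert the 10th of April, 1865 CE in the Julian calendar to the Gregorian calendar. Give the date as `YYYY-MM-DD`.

At this point the Julian calendar is 12 days behind the Gregorian.
10 April 1865 Julian + 12 days → 22 April 1865 Gregorian.

1865-04-22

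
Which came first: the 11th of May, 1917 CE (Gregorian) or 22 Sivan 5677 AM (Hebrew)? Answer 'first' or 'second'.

First date → JDN 2421360; second date → JDN 2421392.
JDN 2421360 < JDN 2421392, so the first date is earlier.

first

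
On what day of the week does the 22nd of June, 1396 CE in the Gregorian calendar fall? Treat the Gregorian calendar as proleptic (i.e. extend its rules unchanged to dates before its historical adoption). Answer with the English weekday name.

Since JDN mod 7 = 2 (0 = Monday), the day is Wednesday.

Wednesday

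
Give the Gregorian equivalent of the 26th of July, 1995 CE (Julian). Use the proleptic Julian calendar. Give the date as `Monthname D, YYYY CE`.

For dates in this range the Gregorian date is 13 days ahead of the Julian.
26 July 1995 Julian + 13 days → 8 August 1995 Gregorian.

August 8, 1995 CE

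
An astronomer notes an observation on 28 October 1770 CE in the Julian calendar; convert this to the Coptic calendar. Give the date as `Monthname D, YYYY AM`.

Both dates share Julian Day Number 2367851; in the Coptic calendar that is 1 Hathor 1487 AM.

Hathor 1, 1487 AM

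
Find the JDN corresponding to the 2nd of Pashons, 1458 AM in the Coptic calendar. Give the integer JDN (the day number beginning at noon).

Equivalently 8 May 1742 (Gregorian).
JDN 2451545 is 1 January 2000 CE (Gregorian); the target day is −94105 days from there, so JDN = 2357440.

2357440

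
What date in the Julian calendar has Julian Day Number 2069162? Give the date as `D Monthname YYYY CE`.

21 January 953 CE

The proleptic Gregorian equivalent of JDN 2069162 is 26 January 953.
In the Julian calendar that day is 21 January 953 CE.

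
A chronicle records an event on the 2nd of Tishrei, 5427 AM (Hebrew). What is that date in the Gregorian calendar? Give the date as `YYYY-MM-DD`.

Julian Day Number of the source date = 2329828.
Converting JDN 2329828 to the Gregorian calendar gives 1 October 1666 CE.

1666-10-01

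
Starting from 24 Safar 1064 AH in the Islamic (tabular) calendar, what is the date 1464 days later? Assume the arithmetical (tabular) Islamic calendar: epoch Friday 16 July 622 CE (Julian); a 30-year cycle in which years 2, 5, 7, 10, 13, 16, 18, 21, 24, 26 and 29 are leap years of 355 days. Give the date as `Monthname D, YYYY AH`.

Counting 1464 days forward from JDN 2325185 reaches JDN 2326649, which is Rabi' al-Thani 12, 1068 AH.

Rabi' al-Thani 12, 1068 AH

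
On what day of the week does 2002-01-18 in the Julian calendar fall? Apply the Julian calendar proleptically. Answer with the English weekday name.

Thursday

Equivalently 31 January 2002 Gregorian, JDN 2452306.
JDN 2452306 mod 7 = 3, and JDN 0 was a Monday, so this is a Thursday.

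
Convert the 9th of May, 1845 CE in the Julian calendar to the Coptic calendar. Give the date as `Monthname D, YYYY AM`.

Both dates share Julian Day Number 2395073; in the Coptic calendar that is 14 Pashons 1561 AM.

Pashons 14, 1561 AM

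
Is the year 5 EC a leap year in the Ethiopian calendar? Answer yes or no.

5 mod 4 = 1; in the Ethiopian calendar a year is leap when year mod 4 = 3, so it is a common year.

no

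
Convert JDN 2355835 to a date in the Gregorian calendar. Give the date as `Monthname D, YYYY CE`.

December 15, 1737 CE

Counting from JDN 2299161 = 15 Oct 1582 gives an offset of 56674 days.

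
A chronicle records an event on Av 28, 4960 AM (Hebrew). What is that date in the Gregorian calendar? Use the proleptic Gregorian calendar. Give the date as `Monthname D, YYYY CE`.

Julian Day Number of the source date = 2159580.
Converting JDN 2159580 to the Gregorian calendar gives 17 August 1200 CE.

August 17, 1200 CE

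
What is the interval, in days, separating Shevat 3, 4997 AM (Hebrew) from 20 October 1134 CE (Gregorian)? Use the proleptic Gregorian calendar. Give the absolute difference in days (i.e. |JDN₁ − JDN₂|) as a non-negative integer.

37335

First date → JDN 2172872; second date → JDN 2135537.
The interval is |2172872 − 2135537| = 37335 days.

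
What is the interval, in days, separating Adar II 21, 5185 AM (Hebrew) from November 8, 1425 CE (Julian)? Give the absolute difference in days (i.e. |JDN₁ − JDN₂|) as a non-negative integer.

JDN of the first date = 2241609.
JDN of the second date = 2241851.
|2241851 − 2241609| = 242.

242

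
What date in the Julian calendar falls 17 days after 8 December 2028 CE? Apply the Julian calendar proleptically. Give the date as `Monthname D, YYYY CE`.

December 25, 2028 CE

The starting date is JDN 2462127; 2462127 + 17 = 2462144.
JDN 2462144 corresponds to December 25, 2028 CE.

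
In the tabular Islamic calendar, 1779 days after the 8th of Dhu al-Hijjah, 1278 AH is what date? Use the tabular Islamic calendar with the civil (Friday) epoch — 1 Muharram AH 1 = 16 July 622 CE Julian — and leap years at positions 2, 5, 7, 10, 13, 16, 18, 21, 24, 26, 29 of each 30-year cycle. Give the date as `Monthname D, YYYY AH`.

Dhu al-Hijjah 15, 1283 AH

The starting date is JDN 2401298; 2401298 + 1779 = 2403077.
JDN 2403077 corresponds to Dhu al-Hijjah 15, 1283 AH.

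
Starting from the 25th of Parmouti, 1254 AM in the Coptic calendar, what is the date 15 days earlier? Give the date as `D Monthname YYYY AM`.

Counting 15 days back from JDN 2282922 reaches JDN 2282907, which is 10 Parmouti 1254 AM.

10 Parmouti 1254 AM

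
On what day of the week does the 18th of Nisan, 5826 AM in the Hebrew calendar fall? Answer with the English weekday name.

In the Gregorian calendar this is 13 April 2066 (JDN 2475754).
2475754 ≡ 1 (mod 7); counting from Monday = 0 gives Tuesday.

Tuesday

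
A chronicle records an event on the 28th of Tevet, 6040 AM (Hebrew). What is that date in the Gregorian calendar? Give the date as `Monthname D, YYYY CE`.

Julian Day Number of the source date = 2553813.
Converting JDN 2553813 to the Gregorian calendar gives 1 January 2280 CE.

January 1, 2280 CE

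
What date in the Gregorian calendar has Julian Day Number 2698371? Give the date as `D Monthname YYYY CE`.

Counting from JDN 2299161 = 15 Oct 1582 gives an offset of 399210 days.

15 October 2675 CE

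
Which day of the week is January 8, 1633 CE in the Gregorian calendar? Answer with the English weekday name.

Saturday

JDN 2317509 mod 7 = 5, and JDN 0 was a Monday, so this is a Saturday.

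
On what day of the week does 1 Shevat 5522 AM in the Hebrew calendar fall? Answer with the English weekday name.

Monday

This is JDN 2364642 (25 January 1762 Gregorian).
JDN 2364642 mod 7 = 0, and JDN 0 was a Monday, so this is a Monday.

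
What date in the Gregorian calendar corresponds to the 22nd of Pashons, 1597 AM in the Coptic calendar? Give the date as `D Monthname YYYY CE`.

29 May 1881 CE

Julian Day Number of the source date = 2408230.
Converting JDN 2408230 to the Gregorian calendar gives 29 May 1881 CE.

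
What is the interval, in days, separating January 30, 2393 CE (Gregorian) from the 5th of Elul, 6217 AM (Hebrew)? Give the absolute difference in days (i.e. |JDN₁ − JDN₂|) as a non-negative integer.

JDN of the first date = 2595115.
JDN of the second date = 2618699.
|2618699 − 2595115| = 23584.

23584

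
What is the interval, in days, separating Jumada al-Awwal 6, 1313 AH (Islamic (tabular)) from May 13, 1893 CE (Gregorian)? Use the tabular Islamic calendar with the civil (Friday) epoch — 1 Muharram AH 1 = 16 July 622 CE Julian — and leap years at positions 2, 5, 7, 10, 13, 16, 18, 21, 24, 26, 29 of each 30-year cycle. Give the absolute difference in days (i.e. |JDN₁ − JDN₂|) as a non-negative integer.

JDN of the first date = 2413492.
JDN of the second date = 2412597.
|2412597 − 2413492| = 895.

895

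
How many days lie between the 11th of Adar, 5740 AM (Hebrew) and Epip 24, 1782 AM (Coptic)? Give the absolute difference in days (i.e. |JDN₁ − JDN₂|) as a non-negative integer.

JDN of the first date = 2444298.
JDN of the second date = 2475863.
|2475863 − 2444298| = 31565.

31565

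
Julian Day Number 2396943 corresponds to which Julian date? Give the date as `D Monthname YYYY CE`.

22 June 1850 CE

JDN 2396943 is 4 July 1850 in the Gregorian calendar.
In the Julian calendar that day is 22 June 1850 CE.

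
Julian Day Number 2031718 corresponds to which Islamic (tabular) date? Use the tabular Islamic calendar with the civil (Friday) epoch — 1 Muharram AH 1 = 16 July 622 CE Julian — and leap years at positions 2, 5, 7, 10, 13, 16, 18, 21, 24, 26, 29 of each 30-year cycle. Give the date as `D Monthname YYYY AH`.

3 Muharram 236 AH

The proleptic Gregorian equivalent of JDN 2031718 is 21 July 850.
In the tabular Islamic calendar that day is 3 Muharram 236 AH.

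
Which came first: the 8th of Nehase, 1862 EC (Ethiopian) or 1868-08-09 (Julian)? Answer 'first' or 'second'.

second

The two dates have Julian Day Numbers 2404288 and 2403566 respectively.
Since 2403566 < 2404288, the second date comes first.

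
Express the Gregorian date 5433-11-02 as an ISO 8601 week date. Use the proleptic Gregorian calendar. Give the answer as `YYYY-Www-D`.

5433-W44-6

The weekday is Saturday (ISO weekday 6).
That Saturday belongs to ISO week 44 of ISO year 5433.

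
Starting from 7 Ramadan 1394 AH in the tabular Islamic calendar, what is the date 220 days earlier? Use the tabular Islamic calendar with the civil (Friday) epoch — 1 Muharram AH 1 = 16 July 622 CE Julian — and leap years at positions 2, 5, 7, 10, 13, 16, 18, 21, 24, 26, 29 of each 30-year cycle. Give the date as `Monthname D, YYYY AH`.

JDN of 7 Ramadan 1394 AH = 2442315.
2442315 − 220 = 2442095.
JDN 2442095 in the tabular Islamic calendar is Muharram 23, 1394 AH.

Muharram 23, 1394 AH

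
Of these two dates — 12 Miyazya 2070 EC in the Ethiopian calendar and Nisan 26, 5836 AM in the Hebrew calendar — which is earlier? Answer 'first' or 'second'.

second

The two dates have Julian Day Numbers 2480144 and 2479423 respectively.
Since 2479423 < 2480144, the second date comes first.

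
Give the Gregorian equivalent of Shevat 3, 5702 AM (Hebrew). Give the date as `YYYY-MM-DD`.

1942-01-21

Julian Day Number of the source date = 2430381.
Converting JDN 2430381 to the Gregorian calendar gives 21 January 1942 CE.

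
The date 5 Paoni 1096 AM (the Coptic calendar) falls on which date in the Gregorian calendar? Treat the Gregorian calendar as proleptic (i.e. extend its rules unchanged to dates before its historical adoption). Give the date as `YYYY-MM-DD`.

1380-06-07

Both dates share Julian Day Number 2225253; in the Gregorian calendar that is 7 June 1380 CE.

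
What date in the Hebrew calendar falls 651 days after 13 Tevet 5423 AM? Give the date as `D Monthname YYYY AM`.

15 Tishrei 5425 AM

Counting 651 days forward from JDN 2328450 reaches JDN 2329101, which is 15 Tishrei 5425 AM.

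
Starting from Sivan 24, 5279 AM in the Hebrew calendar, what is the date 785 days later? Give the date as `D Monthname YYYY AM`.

13 Av 5281 AM

Counting 785 days forward from JDN 2276016 reaches JDN 2276801, which is 13 Av 5281 AM.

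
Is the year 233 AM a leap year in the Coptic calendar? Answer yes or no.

no

233 mod 4 = 1; in the Coptic calendar a year is leap when year mod 4 = 3, so it is a common year.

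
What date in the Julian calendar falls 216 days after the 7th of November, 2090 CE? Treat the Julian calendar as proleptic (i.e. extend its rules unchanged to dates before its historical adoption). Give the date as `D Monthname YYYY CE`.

The starting date is JDN 2484741; 2484741 + 216 = 2484957.
JDN 2484957 corresponds to 11 June 2091 CE.

11 June 2091 CE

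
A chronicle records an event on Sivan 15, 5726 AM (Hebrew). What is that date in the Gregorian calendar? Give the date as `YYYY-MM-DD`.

Julian Day Number of the source date = 2439280.
Converting JDN 2439280 to the Gregorian calendar gives 3 June 1966 CE.

1966-06-03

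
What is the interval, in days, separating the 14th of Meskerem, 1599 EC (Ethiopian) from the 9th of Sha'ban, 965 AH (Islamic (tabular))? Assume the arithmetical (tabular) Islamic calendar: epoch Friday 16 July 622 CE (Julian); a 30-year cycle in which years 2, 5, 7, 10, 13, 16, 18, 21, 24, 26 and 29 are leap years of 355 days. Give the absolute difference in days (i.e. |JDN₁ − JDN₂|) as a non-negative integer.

17639

First date → JDN 2307903; second date → JDN 2290264.
The interval is |2307903 − 2290264| = 17639 days.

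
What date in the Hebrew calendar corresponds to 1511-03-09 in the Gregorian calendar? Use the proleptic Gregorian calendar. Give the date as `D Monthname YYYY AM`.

29 Adar I 5271 AM

Both dates share Julian Day Number 2273008; in the Hebrew calendar that is 29 Adar I 5271 AM.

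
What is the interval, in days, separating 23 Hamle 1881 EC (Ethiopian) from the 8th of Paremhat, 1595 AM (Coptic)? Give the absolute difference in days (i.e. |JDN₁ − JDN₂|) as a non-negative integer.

3788

First date → JDN 2411213; second date → JDN 2407425.
The interval is |2411213 − 2407425| = 3788 days.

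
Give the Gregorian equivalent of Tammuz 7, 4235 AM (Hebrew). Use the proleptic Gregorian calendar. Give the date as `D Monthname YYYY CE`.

29 June 475 CE

Both dates share Julian Day Number 1894730; in the Gregorian calendar that is 29 June 475 CE.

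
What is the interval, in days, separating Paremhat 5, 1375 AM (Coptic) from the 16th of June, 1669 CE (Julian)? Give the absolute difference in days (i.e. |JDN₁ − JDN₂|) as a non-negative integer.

JDN of the first date = 2327067.
JDN of the second date = 2330827.
|2330827 − 2327067| = 3760.

3760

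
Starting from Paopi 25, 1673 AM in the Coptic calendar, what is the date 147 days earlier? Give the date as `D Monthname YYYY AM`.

The starting date is JDN 2435782; 2435782 − 147 = 2435635.
JDN 2435635 corresponds to 3 Paoni 1672 AM.

3 Paoni 1672 AM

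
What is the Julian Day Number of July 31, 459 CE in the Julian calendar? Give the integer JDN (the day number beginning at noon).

In the proleptic Gregorian calendar the same day is 1 August 459.
JDN 2299161 is 15 October 1582 CE (Gregorian); the target day is −410242 days from there, so JDN = 1888919.

1888919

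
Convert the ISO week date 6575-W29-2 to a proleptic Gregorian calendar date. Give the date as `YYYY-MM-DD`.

ISO week 1 of 6575 is the week containing the first Thursday of 6575.
Week 29, day 2 (Tuesday) lands on 6575-07-18.

6575-07-18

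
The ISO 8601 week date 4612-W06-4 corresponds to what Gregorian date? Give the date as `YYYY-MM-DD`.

ISO week 1 of 4612 is the week containing the first Thursday of 4612.
Week 6, day 4 (Thursday) lands on 4612-02-06.

4612-02-06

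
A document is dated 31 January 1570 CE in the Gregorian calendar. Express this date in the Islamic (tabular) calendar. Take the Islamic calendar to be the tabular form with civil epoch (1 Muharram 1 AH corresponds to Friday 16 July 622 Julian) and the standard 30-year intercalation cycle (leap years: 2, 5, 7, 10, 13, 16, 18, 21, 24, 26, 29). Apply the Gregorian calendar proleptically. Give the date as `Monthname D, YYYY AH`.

Julian Day Number of the source date = 2294521.
Converting JDN 2294521 to the tabular Islamic calendar gives 13 Sha'ban 977 AH.

Sha'ban 13, 977 AH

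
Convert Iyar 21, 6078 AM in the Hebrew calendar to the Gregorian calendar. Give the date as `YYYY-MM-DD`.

Julian Day Number of the source date = 2567833.
Converting JDN 2567833 to the Gregorian calendar gives 22 May 2318 CE.

2318-05-22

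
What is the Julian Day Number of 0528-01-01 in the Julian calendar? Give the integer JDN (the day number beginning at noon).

1913910

In the proleptic Gregorian calendar the same day is 3 January 528.
JDN 2299161 is 15 October 1582 CE (Gregorian); the target day is −385251 days from there, so JDN = 1913910.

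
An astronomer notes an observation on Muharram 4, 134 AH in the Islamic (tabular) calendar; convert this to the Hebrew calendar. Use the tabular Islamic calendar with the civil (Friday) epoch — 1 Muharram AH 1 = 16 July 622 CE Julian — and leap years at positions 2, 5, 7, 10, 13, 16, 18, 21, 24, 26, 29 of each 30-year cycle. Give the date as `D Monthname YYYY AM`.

6 Av 4511 AM

Both dates share Julian Day Number 1995574; in the Hebrew calendar that is 6 Av 4511 AM.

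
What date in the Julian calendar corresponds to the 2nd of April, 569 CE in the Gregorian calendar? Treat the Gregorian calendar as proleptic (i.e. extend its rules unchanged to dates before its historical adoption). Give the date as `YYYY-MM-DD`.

0569-03-31

The Julian–Gregorian offset here is 2 days (Julian trailing).
2 April 569 Gregorian − 2 days → 31 March 569 Julian.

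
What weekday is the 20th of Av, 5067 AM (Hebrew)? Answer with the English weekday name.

Thursday

This is JDN 2198640 (28 July 1307 Gregorian).
Since JDN mod 7 = 3 (0 = Monday), the day is Thursday.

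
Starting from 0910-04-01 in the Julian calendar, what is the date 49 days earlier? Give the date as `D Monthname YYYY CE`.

The starting date is JDN 2053526; 2053526 − 49 = 2053477.
JDN 2053477 corresponds to 11 February 910 CE.

11 February 910 CE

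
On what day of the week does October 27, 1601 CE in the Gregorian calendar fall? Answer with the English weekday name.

Since JDN mod 7 = 5 (0 = Monday), the day is Saturday.

Saturday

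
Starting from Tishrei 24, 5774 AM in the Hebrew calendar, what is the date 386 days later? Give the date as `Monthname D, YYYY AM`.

JDN of Tishrei 24, 5774 AM = 2456564.
2456564 + 386 = 2456950.
JDN 2456950 in the Hebrew calendar is Tishrei 25, 5775 AM.

Tishrei 25, 5775 AM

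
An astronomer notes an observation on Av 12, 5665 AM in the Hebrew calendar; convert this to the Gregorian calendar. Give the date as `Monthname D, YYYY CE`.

Both dates share Julian Day Number 2417071; in the Gregorian calendar that is 13 August 1905 CE.

August 13, 1905 CE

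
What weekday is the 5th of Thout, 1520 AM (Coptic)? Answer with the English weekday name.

In the Gregorian calendar this is 15 September 1803 (JDN 2379849).
JDN 2379849 mod 7 = 3, and JDN 0 was a Monday, so this is a Thursday.

Thursday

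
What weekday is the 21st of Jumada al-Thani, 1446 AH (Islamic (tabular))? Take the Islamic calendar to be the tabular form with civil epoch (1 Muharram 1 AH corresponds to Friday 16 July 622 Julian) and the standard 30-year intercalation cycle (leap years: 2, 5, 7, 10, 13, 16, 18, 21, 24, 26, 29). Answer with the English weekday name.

This is JDN 2460668 (23 December 2024 Gregorian).
JDN 2460668 mod 7 = 0, and JDN 0 was a Monday, so this is a Monday.

Monday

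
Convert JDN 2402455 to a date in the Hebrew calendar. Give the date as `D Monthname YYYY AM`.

JDN 2402455 is 6 August 1865 in the Gregorian calendar.
In the Hebrew calendar that day is 14 Av 5625 AM.

14 Av 5625 AM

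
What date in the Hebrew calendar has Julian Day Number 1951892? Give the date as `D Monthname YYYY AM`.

JDN 1951892 is 31 December 631 in the proleptic Gregorian calendar.
In the Hebrew calendar that day is 28 Tevet 4392 AM.

28 Tevet 4392 AM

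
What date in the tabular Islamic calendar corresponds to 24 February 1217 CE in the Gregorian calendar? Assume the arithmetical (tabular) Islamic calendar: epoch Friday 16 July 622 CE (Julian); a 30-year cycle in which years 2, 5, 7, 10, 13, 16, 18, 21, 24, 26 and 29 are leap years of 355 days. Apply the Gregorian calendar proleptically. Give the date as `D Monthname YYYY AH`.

9 Dhu al-Qa'dah 613 AH

Both dates share Julian Day Number 2165615; in the tabular Islamic calendar that is 9 Dhu al-Qa'dah 613 AH.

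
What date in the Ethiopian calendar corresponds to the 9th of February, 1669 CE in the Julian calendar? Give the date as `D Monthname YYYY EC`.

15 Yekatit 1661 EC

The source date corresponds to 19 February 1669 in the Gregorian calendar (JDN 2330700).
That day falls on 15 Yekatit 1661 EC in the Ethiopian calendar.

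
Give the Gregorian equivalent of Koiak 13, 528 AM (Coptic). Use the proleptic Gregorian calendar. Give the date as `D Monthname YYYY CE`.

Julian Day Number of the source date = 2017619.
Converting JDN 2017619 to the Gregorian calendar gives 14 December 811 CE.

14 December 811 CE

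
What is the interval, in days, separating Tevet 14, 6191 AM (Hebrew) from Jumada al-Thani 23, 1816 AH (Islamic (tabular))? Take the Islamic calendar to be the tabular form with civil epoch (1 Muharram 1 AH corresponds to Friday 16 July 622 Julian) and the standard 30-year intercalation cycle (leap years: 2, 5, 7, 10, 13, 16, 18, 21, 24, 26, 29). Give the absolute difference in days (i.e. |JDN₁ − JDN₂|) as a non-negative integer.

JDN of the first date = 2608963.
JDN of the second date = 2591785.
|2591785 − 2608963| = 17178.

17178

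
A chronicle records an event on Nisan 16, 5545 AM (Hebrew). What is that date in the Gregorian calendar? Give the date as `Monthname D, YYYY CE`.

Julian Day Number of the source date = 2373104.
Converting JDN 2373104 to the Gregorian calendar gives 27 March 1785 CE.

March 27, 1785 CE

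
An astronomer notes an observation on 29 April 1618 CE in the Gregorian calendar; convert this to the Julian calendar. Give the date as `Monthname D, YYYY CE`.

At this point the Julian calendar is 10 days behind the Gregorian.
29 April 1618 Gregorian − 10 days → 19 April 1618 Julian.

April 19, 1618 CE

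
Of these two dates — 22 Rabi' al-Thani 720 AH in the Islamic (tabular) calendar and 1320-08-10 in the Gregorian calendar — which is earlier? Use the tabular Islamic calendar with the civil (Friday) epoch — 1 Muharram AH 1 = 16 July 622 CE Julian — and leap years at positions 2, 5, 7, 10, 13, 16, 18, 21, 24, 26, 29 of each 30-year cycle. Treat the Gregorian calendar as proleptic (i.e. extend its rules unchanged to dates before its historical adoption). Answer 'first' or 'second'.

The two dates have Julian Day Numbers 2203340 and 2203402 respectively.
Since 2203340 < 2203402, the first date comes first.

first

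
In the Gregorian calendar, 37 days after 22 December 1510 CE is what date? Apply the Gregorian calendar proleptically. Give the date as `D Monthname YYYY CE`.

The starting date is JDN 2272931; 2272931 + 37 = 2272968.
JDN 2272968 corresponds to 28 January 1511 CE.

28 January 1511 CE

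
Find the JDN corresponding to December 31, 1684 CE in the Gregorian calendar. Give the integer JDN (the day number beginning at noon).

JDN 2299161 is 15 October 1582 CE (Gregorian); the target day is +37333 days from there, so JDN = 2336494.

2336494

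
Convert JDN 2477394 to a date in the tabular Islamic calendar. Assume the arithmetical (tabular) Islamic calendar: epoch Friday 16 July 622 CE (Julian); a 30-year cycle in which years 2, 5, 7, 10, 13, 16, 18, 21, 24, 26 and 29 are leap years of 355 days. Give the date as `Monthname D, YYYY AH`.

JDN 2477394 is 9 October 2070 in the Gregorian calendar.
In the tabular Islamic calendar that day is Ramadan 4, 1493 AH.

Ramadan 4, 1493 AH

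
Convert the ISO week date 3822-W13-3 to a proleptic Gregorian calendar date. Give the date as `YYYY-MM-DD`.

3822-03-27

ISO week 1 of 3822 is the week containing the first Thursday of 3822.
Week 13, day 3 (Wednesday) lands on 3822-03-27.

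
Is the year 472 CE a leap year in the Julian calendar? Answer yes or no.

472 mod 4 = 0, so it is a leap year in the Julian calendar.

yes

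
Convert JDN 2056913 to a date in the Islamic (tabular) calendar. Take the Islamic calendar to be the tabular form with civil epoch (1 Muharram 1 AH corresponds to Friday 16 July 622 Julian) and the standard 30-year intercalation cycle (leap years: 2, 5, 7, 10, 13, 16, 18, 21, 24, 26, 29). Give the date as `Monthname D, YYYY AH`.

JDN 2056913 is 15 July 919 in the proleptic Gregorian calendar.
In the tabular Islamic calendar that day is Safar 8, 307 AH.

Safar 8, 307 AH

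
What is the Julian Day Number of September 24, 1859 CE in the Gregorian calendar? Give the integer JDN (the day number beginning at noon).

JDN 2299161 is 15 October 1582 CE (Gregorian); the target day is +101151 days from there, so JDN = 2400312.

2400312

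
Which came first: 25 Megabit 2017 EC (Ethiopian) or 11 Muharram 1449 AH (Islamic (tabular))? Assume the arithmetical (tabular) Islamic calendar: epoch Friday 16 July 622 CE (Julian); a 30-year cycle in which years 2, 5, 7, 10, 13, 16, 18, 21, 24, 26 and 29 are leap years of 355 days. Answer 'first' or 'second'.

Converting both to JDN: 2460769 vs 2461573; the smaller is the first.

first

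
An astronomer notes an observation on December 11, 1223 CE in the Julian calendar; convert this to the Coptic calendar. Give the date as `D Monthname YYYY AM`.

14 Koiak 940 AM

Both dates share Julian Day Number 2168103; in the Coptic calendar that is 14 Koiak 940 AM.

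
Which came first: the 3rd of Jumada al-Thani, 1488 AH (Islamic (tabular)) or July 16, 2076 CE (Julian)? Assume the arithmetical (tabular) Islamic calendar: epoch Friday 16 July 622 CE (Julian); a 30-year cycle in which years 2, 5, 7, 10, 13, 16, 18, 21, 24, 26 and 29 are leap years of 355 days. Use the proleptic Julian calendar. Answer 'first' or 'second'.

first

First date → JDN 2475533; second date → JDN 2479514.
JDN 2475533 < JDN 2479514, so the first date is earlier.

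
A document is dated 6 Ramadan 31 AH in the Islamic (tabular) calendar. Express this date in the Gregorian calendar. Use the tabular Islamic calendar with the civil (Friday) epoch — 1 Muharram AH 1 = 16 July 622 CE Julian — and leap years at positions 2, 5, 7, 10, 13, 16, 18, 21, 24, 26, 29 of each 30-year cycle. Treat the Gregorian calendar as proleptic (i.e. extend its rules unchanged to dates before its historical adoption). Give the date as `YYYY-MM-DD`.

0652-04-24

Julian Day Number of the source date = 1959312.
Converting JDN 1959312 to the Gregorian calendar gives 24 April 652 CE.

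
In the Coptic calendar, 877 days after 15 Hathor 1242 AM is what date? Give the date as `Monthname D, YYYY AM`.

Counting 877 days forward from JDN 2278379 reaches JDN 2279256, which is Parmouti 11, 1244 AM.

Parmouti 11, 1244 AM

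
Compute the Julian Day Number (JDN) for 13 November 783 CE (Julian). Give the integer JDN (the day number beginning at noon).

2007365

Equivalently 17 November 783 (proleptic Gregorian).
JDN 2299161 is 15 October 1582 CE (Gregorian); the target day is −291796 days from there, so JDN = 2007365.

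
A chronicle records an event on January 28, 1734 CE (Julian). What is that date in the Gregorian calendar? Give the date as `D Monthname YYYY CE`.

8 February 1734 CE

The Julian–Gregorian offset here is 11 days (Julian trailing).
28 January 1734 Julian + 11 days → 8 February 1734 Gregorian.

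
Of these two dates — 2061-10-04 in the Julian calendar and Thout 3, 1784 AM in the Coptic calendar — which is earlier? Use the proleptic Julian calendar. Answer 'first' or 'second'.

first

Converting both to JDN: 2474115 vs 2476273; the smaller is the first.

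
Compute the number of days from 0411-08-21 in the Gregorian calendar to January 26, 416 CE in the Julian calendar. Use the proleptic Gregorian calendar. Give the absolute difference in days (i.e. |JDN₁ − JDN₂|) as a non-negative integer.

First date → JDN 1871407; second date → JDN 1873027.
The interval is |1871407 − 1873027| = 1620 days.

1620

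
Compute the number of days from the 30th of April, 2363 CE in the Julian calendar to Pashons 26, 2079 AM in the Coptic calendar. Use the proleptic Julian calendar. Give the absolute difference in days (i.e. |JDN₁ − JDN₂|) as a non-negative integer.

21

First date → JDN 2584263; second date → JDN 2584284.
The interval is |2584263 − 2584284| = 21 days.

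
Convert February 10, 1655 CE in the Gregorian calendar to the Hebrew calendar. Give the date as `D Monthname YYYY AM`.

3 Adar I 5415 AM

Both dates share Julian Day Number 2325577; in the Hebrew calendar that is 3 Adar I 5415 AM.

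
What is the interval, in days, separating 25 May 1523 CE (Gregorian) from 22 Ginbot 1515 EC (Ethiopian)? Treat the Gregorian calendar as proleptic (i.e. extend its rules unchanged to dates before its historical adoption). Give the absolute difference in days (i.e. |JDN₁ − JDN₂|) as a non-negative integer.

2

First date → JDN 2277468; second date → JDN 2277470.
The interval is |2277468 − 2277470| = 2 days.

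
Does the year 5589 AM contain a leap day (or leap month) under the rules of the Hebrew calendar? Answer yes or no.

Hebrew year 5589 is year 3 of its 19-year Metonic cycle; leap years are at positions 3, 6, 8, 11, 14, 17, 19, so it is a leap year (13 months).

yes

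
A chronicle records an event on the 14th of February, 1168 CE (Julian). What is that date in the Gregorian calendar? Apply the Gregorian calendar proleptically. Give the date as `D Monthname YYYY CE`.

21 February 1168 CE

The Julian–Gregorian offset here is 7 days (Julian trailing).
14 February 1168 Julian + 7 days → 21 February 1168 Gregorian.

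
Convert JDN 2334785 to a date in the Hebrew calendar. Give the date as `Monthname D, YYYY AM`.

JDN 2334785 is 27 April 1680 in the Gregorian calendar.
In the Hebrew calendar that day is Nisan 28, 5440 AM.

Nisan 28, 5440 AM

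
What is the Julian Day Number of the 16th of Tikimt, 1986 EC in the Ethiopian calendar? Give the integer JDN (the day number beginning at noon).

2449287

In the Gregorian calendar the same day is 26 October 1993.
JDN 2299161 is 15 October 1582 CE (Gregorian); the target day is +150126 days from there, so JDN = 2449287.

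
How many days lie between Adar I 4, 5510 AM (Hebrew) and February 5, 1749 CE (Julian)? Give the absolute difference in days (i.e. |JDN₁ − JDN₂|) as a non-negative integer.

359

JDN of the first date = 2360275.
JDN of the second date = 2359916.
|2359916 − 2360275| = 359.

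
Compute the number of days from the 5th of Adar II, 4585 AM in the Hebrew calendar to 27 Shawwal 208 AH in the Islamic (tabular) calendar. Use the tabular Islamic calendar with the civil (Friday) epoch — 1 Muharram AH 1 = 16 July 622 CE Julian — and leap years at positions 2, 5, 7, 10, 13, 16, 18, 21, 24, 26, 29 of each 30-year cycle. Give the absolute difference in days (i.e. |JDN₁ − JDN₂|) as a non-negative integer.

JDN of the first date = 2022446.
JDN of the second date = 2022086.
|2022086 − 2022446| = 360.

360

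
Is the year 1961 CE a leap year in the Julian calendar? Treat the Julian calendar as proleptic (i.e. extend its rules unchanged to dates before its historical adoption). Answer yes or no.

1961 mod 4 = 1, so it is a common year in the Julian calendar.

no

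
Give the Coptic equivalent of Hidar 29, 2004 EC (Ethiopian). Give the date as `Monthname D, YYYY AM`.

Hathor 29, 1728 AM

Both dates share Julian Day Number 2455905; in the Coptic calendar that is 29 Hathor 1728 AM.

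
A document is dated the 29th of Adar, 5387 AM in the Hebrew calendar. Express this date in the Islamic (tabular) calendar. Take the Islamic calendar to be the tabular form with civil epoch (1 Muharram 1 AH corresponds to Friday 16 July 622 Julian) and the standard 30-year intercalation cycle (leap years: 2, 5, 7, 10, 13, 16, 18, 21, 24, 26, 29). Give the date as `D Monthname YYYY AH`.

29 Jumada al-Thani 1036 AH

Both dates share Julian Day Number 2315385; in the tabular Islamic calendar that is 29 Jumada al-Thani 1036 AH.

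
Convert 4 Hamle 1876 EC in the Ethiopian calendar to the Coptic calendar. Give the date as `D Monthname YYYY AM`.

The source date corresponds to 10 July 1884 in the Gregorian calendar (JDN 2409368).
That day falls on 4 Epip 1600 AM in the Coptic calendar.

4 Epip 1600 AM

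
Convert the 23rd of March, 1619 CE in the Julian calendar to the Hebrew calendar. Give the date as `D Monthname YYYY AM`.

The source date corresponds to 2 April 1619 in the Gregorian calendar (JDN 2312479).
That day falls on 18 Nisan 5379 AM in the Hebrew calendar.

18 Nisan 5379 AM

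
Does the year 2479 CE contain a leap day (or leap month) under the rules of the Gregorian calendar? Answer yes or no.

2479 is not divisible by 4, so it is a common year.

no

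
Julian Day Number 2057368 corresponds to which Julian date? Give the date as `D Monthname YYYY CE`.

7 October 920 CE

The proleptic Gregorian equivalent of JDN 2057368 is 12 October 920.
In the Julian calendar that day is 7 October 920 CE.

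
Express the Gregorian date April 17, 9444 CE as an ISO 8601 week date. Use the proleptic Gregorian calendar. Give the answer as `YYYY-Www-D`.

The weekday is Wednesday (ISO weekday 3).
That Wednesday belongs to ISO week 16 of ISO year 9444.

9444-W16-3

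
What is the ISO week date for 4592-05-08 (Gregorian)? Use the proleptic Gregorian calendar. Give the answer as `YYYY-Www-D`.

4592-W19-2

The weekday is Tuesday (ISO weekday 2).
That Tuesday belongs to ISO week 19 of ISO year 4592.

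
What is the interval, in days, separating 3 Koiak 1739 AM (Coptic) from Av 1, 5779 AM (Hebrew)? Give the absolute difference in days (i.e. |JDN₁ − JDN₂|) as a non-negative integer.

JDN of the first date = 2459926.
JDN of the second date = 2458698.
|2458698 − 2459926| = 1228.

1228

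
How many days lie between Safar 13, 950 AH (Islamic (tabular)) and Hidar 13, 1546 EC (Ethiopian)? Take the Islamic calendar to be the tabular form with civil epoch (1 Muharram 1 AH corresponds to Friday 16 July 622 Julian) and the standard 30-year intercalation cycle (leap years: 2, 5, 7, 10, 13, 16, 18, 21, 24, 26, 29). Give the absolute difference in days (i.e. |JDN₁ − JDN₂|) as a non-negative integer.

First date → JDN 2284776; second date → JDN 2288604.
The interval is |2284776 − 2288604| = 3828 days.

3828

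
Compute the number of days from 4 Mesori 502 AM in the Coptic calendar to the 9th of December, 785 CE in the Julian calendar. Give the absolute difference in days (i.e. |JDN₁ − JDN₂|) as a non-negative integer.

First date → JDN 2008353; second date → JDN 2008122.
The interval is |2008353 − 2008122| = 231 days.

231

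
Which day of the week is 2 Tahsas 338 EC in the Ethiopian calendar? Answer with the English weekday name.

Thursday

In the proleptic Gregorian calendar this is 29 November 345 (JDN 1847401).
JDN 1847401 mod 7 = 3, and JDN 0 was a Monday, so this is a Thursday.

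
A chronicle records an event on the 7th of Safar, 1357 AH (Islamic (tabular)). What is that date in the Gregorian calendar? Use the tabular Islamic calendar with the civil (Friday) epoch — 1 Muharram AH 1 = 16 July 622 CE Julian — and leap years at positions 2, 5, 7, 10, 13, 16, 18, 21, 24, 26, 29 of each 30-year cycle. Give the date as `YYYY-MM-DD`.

Julian Day Number of the source date = 2428997.
Converting JDN 2428997 to the Gregorian calendar gives 8 April 1938 CE.

1938-04-08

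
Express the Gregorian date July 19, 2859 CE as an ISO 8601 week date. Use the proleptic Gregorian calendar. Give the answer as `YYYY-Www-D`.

2859-W29-6

The weekday is Saturday (ISO weekday 6).
That Saturday belongs to ISO week 29 of ISO year 2859.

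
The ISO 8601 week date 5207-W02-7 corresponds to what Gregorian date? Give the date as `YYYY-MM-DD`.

ISO week 1 of 5207 is the week containing the first Thursday of 5207.
Week 2, day 7 (Sunday) lands on 5207-01-14.

5207-01-14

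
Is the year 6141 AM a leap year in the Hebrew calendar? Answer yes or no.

no

Hebrew year 6141 is year 4 of its 19-year Metonic cycle; leap years are at positions 3, 6, 8, 11, 14, 17, 19, so it is a common year (12 months).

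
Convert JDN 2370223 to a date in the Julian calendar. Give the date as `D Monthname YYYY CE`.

JDN 2370223 is 7 May 1777 in the Gregorian calendar.
In the Julian calendar that day is 26 April 1777 CE.

26 April 1777 CE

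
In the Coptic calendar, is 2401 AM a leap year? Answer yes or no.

2401 mod 4 = 1; in the Coptic calendar a year is leap when year mod 4 = 3, so it is a common year.

no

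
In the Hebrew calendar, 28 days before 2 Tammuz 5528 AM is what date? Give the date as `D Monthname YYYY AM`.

The starting date is JDN 2366977; 2366977 − 28 = 2366949.
JDN 2366949 corresponds to 4 Sivan 5528 AM.

4 Sivan 5528 AM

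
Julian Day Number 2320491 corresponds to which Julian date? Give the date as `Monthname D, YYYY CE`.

February 27, 1641 CE

The Gregorian equivalent of JDN 2320491 is 9 March 1641.
In the Julian calendar that day is February 27, 1641 CE.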